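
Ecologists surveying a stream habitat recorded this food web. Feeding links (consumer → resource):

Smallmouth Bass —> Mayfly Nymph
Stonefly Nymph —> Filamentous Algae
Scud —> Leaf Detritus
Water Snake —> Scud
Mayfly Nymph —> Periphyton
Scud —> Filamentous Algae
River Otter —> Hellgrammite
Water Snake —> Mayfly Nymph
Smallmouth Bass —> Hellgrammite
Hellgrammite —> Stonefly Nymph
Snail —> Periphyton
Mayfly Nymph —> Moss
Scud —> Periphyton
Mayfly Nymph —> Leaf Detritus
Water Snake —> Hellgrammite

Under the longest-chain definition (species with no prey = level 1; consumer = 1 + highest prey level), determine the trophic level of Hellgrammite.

Filamentous Algae has no prey (basal) → level 1.
Stonefly Nymph eats Filamentous Algae → level 2.
Hellgrammite eats Stonefly Nymph → level 3.

Trophic level 3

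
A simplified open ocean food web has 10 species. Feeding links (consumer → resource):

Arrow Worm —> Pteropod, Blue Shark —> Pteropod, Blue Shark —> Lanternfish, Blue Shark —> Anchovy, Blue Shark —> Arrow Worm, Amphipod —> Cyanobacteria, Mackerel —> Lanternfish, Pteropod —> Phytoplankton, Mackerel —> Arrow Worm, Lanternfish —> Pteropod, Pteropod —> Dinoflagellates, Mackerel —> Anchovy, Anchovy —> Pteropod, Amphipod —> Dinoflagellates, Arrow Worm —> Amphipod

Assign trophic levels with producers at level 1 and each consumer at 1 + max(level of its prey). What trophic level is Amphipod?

Trophic level 2

Dinoflagellates is a producer → level 1.
Amphipod eats Dinoflagellates (level 1); other prey at levels: Cyanobacteria 1 → level 2.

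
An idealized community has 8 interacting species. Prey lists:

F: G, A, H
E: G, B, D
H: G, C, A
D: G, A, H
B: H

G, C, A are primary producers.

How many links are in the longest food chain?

3 links

One longest chain: G → H → B → E.
It has 4 species and 3 links.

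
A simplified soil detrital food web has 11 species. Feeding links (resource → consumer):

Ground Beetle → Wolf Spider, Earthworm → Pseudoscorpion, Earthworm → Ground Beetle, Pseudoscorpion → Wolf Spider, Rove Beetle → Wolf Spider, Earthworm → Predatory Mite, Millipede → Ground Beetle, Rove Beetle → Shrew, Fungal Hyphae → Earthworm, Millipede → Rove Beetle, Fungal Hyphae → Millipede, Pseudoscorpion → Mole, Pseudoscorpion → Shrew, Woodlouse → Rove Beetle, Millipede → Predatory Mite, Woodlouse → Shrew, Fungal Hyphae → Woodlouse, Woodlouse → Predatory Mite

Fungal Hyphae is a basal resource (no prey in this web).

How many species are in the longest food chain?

One longest chain: Fungal Hyphae → Millipede → Ground Beetle → Wolf Spider.
It has 4 species and 3 links.

4 species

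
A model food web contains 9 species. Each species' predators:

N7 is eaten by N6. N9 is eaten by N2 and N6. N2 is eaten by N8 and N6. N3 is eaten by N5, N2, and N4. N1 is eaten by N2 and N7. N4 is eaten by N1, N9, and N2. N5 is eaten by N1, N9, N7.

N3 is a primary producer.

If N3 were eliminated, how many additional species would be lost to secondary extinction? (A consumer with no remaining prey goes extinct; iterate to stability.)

Remove N3.
Round 1: N4 (all prey gone), N5 (all prey gone) → extinct.
Round 2: N9 (all prey gone), N1 (all prey gone) → extinct.
Round 3: N7 (all prey gone), N2 (all prey gone) → extinct.
Round 4: N6 (all prey gone), N8 (all prey gone) → extinct.
No further losses. Total secondary extinctions: 8.

8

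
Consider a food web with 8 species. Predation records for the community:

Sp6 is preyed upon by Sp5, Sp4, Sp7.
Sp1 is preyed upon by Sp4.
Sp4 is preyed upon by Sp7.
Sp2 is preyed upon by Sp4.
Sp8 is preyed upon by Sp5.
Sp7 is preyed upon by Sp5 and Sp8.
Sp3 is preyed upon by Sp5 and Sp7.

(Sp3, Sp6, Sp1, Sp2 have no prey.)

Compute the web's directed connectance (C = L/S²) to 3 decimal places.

C = 0.172

The web has S = 8 species and L = 11 feeding links.
C = L / S² = 11 / 64 = 0.1719 ≈ 0.172.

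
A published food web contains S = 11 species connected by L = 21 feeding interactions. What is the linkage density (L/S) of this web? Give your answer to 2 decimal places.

There are L = 21 links among S = 11 species.
L/S = 21/11 = 1.9091 ≈ 1.91.

L/S = 1.91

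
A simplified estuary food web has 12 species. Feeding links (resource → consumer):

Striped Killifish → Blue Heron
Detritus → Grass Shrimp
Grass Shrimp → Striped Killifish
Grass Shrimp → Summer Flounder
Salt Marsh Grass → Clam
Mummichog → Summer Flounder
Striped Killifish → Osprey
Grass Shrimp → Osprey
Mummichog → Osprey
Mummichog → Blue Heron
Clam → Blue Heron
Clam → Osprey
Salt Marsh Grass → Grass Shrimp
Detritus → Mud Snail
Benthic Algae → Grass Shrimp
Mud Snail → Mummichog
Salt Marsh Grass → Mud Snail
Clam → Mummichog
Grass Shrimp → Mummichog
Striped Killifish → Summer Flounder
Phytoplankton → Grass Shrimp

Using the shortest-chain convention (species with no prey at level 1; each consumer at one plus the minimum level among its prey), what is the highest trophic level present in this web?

3

Basal resources (level 1): Salt Marsh Grass, Phytoplankton, Benthic Algae, Detritus.
Following each consumer down to its lowest-level prey: Salt Marsh Grass → Grass Shrimp → Striped Killifish (levels 1 through 3).
All prey of Striped Killifish (Grass Shrimp 2) are at level 2 or above, so Striped Killifish is at level 1 + 2 = 3.
Every consumer has at least one prey at level 2 or below, so none exceeds level 3.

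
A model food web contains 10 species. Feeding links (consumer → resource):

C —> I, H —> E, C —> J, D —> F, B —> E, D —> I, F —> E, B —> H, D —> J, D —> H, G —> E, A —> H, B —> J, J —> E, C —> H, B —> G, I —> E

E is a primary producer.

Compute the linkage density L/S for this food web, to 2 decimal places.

L/S = 1.70

There are L = 17 links among S = 10 species.
L/S = 17/10 = 1.7000 ≈ 1.70.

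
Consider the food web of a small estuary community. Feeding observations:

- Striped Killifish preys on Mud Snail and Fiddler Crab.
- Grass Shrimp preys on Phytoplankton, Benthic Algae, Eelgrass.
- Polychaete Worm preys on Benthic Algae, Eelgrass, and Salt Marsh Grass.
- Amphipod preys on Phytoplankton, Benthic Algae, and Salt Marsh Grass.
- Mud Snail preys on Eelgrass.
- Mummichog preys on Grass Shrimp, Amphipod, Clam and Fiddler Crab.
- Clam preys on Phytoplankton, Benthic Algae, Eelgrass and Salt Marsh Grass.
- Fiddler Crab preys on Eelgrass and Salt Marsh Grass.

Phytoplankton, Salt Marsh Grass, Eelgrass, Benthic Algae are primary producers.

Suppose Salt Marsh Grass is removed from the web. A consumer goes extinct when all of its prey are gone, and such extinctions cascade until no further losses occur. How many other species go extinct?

0

Remove Salt Marsh Grass.
Every predator of it retains at least one other prey: Amphipod still has Phytoplankton, Benthic Algae; Fiddler Crab still has Eelgrass; Clam still has Phytoplankton, Eelgrass, Benthic Algae; Polychaete Worm still has Eelgrass, Benthic Algae.
No consumer loses all prey, so no secondary extinctions occur.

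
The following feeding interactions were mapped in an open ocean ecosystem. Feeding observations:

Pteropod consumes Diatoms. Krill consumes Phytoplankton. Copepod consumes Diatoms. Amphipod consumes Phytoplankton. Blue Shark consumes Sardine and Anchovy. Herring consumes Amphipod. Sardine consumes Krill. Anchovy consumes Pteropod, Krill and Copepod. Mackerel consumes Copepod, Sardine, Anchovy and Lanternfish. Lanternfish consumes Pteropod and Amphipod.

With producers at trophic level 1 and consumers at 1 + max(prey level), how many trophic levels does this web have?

4

Producers (level 1): Phytoplankton, Diatoms.
Diatoms → Copepod → Anchovy → Blue Shark gives Blue Shark level 4.
No species has a prey at level 4, so no species reaches level 5.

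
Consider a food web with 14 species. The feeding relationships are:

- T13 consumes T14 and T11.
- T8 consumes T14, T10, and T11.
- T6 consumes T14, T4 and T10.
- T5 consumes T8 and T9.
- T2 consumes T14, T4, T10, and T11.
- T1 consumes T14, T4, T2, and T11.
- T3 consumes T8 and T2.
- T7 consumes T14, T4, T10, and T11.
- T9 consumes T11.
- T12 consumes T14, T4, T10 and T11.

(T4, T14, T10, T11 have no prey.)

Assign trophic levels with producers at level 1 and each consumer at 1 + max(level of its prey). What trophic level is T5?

T14 is a producer → level 1.
T8 eats T14 (level 1); other prey at levels: T10 1, T11 1 → level 2.
T5 eats T8 (level 2); other prey at levels: T9 2 → level 3.

Trophic level 3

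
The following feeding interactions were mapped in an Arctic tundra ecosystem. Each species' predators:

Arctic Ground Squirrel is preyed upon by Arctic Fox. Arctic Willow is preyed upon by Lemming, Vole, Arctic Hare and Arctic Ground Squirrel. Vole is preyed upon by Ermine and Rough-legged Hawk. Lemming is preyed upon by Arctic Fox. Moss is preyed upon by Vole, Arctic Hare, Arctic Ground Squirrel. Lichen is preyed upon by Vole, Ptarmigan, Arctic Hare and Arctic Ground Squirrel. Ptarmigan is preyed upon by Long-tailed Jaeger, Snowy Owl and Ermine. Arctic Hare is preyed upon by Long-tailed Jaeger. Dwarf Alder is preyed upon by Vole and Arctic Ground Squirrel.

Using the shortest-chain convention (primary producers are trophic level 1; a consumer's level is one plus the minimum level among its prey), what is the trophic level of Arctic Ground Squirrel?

Dwarf Alder is a producer → level 1.
Arctic Ground Squirrel eats Dwarf Alder → level 2.

Trophic level 2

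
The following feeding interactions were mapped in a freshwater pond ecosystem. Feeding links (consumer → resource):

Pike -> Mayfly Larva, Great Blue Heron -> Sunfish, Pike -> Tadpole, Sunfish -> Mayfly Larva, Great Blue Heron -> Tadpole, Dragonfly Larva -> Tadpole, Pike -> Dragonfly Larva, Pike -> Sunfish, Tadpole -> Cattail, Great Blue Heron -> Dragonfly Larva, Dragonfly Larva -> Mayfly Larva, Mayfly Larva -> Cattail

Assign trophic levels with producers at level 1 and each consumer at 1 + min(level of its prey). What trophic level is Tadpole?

Cattail is a producer → level 1.
Tadpole eats Cattail → level 2.

Trophic level 2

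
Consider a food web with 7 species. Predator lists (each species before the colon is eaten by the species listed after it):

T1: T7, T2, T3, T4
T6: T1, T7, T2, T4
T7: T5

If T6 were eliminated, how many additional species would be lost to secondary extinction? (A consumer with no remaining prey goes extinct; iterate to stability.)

6

Remove T6.
Round 1: T1 (all prey gone) → extinct.
Round 2: T7 (all prey gone), T2 (all prey gone), T3 (all prey gone), T4 (all prey gone) → extinct.
Round 3: T5 (all prey gone) → extinct.
No further losses. Total secondary extinctions: 6.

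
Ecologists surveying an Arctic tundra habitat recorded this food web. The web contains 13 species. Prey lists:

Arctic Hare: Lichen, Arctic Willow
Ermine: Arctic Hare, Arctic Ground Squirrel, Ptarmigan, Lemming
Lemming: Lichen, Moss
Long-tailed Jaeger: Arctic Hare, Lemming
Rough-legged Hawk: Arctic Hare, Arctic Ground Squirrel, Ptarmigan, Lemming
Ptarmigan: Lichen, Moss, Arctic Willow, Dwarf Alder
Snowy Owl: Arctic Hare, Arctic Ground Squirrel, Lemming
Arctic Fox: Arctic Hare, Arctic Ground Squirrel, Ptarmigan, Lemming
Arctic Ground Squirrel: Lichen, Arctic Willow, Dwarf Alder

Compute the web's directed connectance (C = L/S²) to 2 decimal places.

The web has S = 13 species and L = 28 feeding links.
C = L / S² = 28 / 169 = 0.1657 ≈ 0.17.

C = 0.17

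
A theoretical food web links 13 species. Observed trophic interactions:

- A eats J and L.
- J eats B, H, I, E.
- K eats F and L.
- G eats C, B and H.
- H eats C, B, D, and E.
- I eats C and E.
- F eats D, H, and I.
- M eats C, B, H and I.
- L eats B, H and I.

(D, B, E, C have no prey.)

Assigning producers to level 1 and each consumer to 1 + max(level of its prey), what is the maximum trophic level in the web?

Producers (level 1): D, B, E, C.
E → I → F → K gives K level 4.
No species has a prey at level 4, so no species reaches level 5.

4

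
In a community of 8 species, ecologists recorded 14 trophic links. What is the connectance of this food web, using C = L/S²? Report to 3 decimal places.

C = 0.219

The web has S = 8 species and L = 14 feeding links.
C = L / S² = 14 / 64 = 0.2188 ≈ 0.219.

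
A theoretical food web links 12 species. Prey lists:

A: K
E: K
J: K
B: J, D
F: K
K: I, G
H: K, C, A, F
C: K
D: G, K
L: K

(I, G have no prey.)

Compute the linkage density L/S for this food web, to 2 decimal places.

There are L = 16 links among S = 12 species.
L/S = 16/12 = 1.3333 ≈ 1.33.

L/S = 1.33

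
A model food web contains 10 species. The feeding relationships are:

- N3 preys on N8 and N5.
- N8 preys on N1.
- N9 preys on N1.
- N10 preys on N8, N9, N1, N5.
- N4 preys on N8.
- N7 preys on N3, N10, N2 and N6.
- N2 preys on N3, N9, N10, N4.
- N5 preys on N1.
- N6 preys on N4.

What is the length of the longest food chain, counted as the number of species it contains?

5 species

One longest chain: N1 → N8 → N10 → N2 → N7.
It has 5 species and 4 links.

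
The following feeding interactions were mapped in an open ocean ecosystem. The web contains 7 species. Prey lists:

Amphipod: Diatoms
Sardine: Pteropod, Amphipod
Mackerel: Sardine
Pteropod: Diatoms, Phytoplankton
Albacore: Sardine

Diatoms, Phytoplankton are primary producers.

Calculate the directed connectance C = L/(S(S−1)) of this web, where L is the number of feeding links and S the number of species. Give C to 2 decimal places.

C = 0.17

The web has S = 7 species and L = 7 feeding links.
C = L / (S(S−1)) = 7 / 42 = 0.1667 ≈ 0.17.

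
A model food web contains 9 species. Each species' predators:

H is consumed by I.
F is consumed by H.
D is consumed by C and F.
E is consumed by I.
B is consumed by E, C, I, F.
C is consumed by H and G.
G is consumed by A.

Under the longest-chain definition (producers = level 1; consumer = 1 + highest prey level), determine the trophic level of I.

D is a producer → level 1.
F eats D (level 1); other prey at levels: B 1 → level 2.
H eats F (level 2); other prey at levels: C 2 → level 3.
I eats H (level 3); other prey at levels: B 1, E 2 → level 4.

Trophic level 4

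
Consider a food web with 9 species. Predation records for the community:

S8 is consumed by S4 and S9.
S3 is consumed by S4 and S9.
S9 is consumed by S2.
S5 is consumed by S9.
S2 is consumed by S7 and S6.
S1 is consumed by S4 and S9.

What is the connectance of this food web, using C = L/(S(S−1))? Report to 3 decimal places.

The web has S = 9 species and L = 10 feeding links.
C = L / (S(S−1)) = 10 / 72 = 0.1389 ≈ 0.139.

C = 0.139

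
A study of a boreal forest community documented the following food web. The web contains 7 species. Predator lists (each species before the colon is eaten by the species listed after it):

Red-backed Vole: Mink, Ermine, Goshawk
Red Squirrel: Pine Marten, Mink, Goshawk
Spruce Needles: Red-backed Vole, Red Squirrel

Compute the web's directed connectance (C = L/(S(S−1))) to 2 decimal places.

The web has S = 7 species and L = 8 feeding links.
C = L / (S(S−1)) = 8 / 42 = 0.1905 ≈ 0.19.

C = 0.19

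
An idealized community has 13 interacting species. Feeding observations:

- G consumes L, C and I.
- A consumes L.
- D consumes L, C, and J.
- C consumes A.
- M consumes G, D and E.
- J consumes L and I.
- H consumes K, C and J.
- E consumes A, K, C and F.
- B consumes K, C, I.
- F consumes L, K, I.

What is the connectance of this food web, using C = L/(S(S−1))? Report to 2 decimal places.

The web has S = 13 species and L = 26 feeding links.
C = L / (S(S−1)) = 26 / 156 = 0.1667 ≈ 0.17.

C = 0.17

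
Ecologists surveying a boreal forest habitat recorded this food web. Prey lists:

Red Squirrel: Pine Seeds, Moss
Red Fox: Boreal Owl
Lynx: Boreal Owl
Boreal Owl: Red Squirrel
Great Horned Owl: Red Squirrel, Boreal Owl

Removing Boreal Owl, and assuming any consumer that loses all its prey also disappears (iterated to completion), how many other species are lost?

Remove Boreal Owl.
Round 1: Lynx (all prey gone), Red Fox (all prey gone) → extinct.
No further losses. Total secondary extinctions: 2.

2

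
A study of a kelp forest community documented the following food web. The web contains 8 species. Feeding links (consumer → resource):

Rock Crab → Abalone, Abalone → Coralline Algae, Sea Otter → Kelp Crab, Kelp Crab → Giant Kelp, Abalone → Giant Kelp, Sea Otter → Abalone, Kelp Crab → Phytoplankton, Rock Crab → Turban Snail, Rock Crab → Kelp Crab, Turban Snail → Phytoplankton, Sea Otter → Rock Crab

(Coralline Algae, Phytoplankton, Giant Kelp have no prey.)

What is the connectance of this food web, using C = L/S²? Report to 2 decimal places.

The web has S = 8 species and L = 11 feeding links.
C = L / S² = 11 / 64 = 0.1719 ≈ 0.17.

C = 0.17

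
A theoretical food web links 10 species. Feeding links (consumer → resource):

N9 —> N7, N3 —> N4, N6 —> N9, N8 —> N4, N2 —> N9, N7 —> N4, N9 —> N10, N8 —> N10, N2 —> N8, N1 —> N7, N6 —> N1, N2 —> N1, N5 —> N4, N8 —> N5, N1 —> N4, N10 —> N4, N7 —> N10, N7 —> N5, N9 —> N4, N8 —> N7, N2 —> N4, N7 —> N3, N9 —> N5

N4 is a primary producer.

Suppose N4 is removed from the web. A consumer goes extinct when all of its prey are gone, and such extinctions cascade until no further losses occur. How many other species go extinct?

Remove N4.
Round 1: N5 (all prey gone), N3 (all prey gone), N10 (all prey gone) → extinct.
Round 2: N7 (all prey gone) → extinct.
Round 3: N9 (all prey gone), N8 (all prey gone), N1 (all prey gone) → extinct.
Round 4: N6 (all prey gone), N2 (all prey gone) → extinct.
No further losses. Total secondary extinctions: 9.

9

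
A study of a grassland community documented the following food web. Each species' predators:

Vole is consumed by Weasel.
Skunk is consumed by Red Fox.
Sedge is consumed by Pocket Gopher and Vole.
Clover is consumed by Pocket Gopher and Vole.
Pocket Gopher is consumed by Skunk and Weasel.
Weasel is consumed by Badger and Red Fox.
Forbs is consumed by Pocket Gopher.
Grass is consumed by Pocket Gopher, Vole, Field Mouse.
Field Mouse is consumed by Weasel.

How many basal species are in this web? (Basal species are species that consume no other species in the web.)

Basal species (no prey listed): Sedge, Grass, Clover, Forbs.
Count: 4.

4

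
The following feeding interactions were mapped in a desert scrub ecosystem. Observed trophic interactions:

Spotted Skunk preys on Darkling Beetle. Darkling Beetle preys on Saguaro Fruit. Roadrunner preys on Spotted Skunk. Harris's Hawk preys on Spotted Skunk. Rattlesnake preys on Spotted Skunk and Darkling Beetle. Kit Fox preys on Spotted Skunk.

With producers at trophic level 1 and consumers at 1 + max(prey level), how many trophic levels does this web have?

Producers (level 1): Saguaro Fruit.
Saguaro Fruit → Darkling Beetle → Spotted Skunk → Roadrunner gives Roadrunner level 4.
No species has a prey at level 4, so no species reaches level 5.

4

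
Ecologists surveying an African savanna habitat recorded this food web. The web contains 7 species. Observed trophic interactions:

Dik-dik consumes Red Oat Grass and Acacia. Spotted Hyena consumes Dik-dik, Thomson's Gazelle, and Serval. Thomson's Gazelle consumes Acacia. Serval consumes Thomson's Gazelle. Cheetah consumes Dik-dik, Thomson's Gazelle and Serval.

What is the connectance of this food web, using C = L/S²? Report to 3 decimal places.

C = 0.204

The web has S = 7 species and L = 10 feeding links.
C = L / S² = 10 / 49 = 0.2041 ≈ 0.204.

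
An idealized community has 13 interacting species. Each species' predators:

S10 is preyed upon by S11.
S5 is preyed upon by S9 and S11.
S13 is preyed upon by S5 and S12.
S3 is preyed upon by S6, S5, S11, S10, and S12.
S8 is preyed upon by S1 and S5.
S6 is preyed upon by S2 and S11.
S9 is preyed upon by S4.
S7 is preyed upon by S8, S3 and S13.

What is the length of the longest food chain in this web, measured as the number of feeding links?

4 links

One longest chain: S7 → S13 → S5 → S9 → S4.
It has 5 species and 4 links.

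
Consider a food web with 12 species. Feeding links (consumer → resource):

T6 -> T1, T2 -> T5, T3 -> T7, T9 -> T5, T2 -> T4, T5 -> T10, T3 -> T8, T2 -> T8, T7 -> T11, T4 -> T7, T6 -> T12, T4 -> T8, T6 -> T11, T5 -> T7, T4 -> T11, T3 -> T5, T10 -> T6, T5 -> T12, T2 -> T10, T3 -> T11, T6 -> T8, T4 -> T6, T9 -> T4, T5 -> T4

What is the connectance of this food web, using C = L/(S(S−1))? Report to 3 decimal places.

The web has S = 12 species and L = 24 feeding links.
C = L / (S(S−1)) = 24 / 132 = 0.1818 ≈ 0.182.

C = 0.182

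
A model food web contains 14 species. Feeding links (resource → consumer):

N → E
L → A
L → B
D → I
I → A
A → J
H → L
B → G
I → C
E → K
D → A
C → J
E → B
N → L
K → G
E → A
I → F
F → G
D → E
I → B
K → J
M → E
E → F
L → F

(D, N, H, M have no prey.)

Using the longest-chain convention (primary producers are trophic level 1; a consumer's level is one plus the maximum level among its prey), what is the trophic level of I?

Trophic level 2

D is a producer → level 1.
I eats D → level 2.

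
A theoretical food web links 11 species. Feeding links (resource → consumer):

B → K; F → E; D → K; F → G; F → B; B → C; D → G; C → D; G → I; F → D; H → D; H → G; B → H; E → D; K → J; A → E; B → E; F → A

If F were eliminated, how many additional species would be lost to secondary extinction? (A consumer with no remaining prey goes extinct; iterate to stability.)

10

Remove F.
Round 1: B (all prey gone), A (all prey gone) → extinct.
Round 2: H (all prey gone), C (all prey gone), E (all prey gone) → extinct.
Round 3: D (all prey gone) → extinct.
Round 4: G (all prey gone), K (all prey gone) → extinct.
Round 5: I (all prey gone), J (all prey gone) → extinct.
No further losses. Total secondary extinctions: 10.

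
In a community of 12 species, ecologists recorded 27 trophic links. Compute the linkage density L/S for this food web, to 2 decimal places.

There are L = 27 links among S = 12 species.
L/S = 27/12 = 2.2500 ≈ 2.25.

L/S = 2.25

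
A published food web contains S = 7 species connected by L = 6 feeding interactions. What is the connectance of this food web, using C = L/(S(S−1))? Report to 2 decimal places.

C = 0.14

The web has S = 7 species and L = 6 feeding links.
C = L / (S(S−1)) = 6 / 42 = 0.1429 ≈ 0.14.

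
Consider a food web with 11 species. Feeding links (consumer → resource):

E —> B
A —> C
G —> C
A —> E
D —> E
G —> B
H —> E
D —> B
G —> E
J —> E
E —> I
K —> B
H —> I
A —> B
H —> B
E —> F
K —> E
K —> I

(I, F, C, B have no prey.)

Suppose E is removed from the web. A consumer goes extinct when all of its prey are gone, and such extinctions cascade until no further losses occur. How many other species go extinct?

Remove E.
Round 1: J (all prey gone) → extinct.
No further losses. Total secondary extinctions: 1.

1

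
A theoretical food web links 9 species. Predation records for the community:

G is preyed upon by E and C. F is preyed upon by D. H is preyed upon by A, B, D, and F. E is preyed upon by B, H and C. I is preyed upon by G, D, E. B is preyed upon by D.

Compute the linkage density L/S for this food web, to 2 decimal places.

L/S = 1.56

There are L = 14 links among S = 9 species.
L/S = 14/9 = 1.5556 ≈ 1.56.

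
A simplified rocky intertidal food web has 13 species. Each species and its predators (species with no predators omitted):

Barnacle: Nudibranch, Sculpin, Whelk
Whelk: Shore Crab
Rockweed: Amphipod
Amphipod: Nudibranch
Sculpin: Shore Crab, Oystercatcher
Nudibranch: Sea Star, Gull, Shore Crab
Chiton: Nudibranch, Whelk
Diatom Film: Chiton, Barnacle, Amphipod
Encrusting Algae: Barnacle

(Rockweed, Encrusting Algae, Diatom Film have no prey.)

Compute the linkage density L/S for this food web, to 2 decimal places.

L/S = 1.31

There are L = 17 links among S = 13 species.
L/S = 17/13 = 1.3077 ≈ 1.31.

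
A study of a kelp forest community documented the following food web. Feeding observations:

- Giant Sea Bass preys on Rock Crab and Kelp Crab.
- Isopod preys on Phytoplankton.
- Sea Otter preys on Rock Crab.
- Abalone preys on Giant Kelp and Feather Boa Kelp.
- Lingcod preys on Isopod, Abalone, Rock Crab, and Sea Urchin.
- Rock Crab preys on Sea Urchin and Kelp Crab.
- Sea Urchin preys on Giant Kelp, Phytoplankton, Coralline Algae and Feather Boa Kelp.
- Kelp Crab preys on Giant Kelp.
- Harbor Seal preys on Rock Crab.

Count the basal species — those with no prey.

4

Basal species (no prey listed): Giant Kelp, Phytoplankton, Feather Boa Kelp, Coralline Algae.
Count: 4.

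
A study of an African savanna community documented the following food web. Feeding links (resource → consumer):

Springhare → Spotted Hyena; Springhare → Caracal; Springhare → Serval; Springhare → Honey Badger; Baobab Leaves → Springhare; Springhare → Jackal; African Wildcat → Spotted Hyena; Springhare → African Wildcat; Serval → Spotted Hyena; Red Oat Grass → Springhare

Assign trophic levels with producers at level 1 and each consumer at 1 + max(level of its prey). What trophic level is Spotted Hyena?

Trophic level 4

Baobab Leaves is a producer → level 1.
Springhare eats Baobab Leaves (level 1); other prey at levels: Red Oat Grass 1 → level 2.
African Wildcat eats Springhare → level 3.
Spotted Hyena eats African Wildcat (level 3); other prey at levels: Springhare 2, Serval 3 → level 4.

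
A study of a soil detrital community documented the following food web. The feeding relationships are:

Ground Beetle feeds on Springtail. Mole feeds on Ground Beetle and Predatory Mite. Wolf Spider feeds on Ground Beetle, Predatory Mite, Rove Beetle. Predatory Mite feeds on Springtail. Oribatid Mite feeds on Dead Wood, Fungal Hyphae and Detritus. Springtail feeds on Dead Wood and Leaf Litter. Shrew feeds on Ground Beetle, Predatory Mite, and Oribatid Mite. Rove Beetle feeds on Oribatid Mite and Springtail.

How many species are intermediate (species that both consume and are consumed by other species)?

5

Intermediate species (has both prey and predators): Springtail, Oribatid Mite, Rove Beetle, Predatory Mite, Ground Beetle.
Count: 5.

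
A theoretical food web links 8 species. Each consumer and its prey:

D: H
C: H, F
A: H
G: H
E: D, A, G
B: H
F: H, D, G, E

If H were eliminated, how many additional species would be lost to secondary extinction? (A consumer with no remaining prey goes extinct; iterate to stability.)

Remove H.
Round 1: D (all prey gone), B (all prey gone), A (all prey gone), G (all prey gone) → extinct.
Round 2: E (all prey gone) → extinct.
Round 3: F (all prey gone) → extinct.
Round 4: C (all prey gone) → extinct.
No further losses. Total secondary extinctions: 7.

7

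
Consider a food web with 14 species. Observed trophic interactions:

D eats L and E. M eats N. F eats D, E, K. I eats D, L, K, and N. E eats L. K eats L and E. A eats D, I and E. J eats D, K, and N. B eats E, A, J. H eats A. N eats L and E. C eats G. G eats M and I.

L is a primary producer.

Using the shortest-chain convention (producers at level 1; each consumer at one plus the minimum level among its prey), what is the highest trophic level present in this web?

Producers (level 1): L.
Following each consumer down to its lowest-level prey: L → I → G → C (levels 1 through 4).
All prey of C (G 3) are at level 3 or above, so C is at level 1 + 3 = 4.
Every consumer has at least one prey at level 3 or below, so none exceeds level 4.

4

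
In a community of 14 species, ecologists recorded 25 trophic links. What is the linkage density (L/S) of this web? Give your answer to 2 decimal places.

L/S = 1.79

There are L = 25 links among S = 14 species.
L/S = 25/14 = 1.7857 ≈ 1.79.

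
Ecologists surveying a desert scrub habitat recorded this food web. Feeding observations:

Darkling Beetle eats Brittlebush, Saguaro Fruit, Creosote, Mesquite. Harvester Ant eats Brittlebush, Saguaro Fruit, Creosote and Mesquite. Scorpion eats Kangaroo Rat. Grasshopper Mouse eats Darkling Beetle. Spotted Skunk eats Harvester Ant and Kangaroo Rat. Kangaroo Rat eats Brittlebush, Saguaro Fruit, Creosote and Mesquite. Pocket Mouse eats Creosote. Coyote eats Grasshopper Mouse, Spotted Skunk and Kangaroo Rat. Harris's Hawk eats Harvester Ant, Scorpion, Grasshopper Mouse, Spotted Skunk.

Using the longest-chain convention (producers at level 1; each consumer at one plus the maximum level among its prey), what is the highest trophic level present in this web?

4

Producers (level 1): Saguaro Fruit, Creosote, Mesquite, Brittlebush.
Saguaro Fruit → Kangaroo Rat → Spotted Skunk → Coyote gives Coyote level 4.
No species has a prey at level 4, so no species reaches level 5.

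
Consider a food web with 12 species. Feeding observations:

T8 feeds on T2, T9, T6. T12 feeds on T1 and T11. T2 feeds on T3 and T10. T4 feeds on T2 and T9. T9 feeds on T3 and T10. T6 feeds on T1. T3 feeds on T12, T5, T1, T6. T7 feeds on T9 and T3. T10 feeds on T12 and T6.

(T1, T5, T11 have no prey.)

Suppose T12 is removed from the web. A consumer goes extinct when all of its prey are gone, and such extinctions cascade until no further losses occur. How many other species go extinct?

Remove T12.
Every predator of it retains at least one other prey: T10 still has T6; T3 still has T1, T5, T6.
No consumer loses all prey, so no secondary extinctions occur.

0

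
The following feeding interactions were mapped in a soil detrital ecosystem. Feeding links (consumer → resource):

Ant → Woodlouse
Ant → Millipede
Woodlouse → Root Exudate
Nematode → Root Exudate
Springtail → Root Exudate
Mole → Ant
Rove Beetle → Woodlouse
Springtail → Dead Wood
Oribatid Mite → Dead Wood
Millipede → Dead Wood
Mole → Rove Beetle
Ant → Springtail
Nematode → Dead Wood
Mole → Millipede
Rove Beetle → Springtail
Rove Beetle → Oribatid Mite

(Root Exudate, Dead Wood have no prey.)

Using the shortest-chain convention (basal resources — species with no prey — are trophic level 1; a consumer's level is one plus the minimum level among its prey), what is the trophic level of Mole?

Dead Wood has no prey (basal) → level 1.
Millipede eats Dead Wood → level 2.
Mole eats Millipede → level 3.
No prey of Mole is below level 2, so 3 is the minimum.

Trophic level 3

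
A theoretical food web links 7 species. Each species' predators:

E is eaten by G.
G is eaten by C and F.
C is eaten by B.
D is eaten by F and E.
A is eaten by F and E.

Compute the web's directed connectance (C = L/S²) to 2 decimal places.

The web has S = 7 species and L = 8 feeding links.
C = L / S² = 8 / 49 = 0.1633 ≈ 0.16.

C = 0.16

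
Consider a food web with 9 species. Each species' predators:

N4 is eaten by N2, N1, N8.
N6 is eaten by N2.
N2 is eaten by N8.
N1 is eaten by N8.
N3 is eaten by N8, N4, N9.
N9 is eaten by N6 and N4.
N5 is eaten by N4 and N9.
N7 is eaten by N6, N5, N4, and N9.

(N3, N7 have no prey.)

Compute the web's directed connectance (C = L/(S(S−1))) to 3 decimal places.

C = 0.236

The web has S = 9 species and L = 17 feeding links.
C = L / (S(S−1)) = 17 / 72 = 0.2361 ≈ 0.236.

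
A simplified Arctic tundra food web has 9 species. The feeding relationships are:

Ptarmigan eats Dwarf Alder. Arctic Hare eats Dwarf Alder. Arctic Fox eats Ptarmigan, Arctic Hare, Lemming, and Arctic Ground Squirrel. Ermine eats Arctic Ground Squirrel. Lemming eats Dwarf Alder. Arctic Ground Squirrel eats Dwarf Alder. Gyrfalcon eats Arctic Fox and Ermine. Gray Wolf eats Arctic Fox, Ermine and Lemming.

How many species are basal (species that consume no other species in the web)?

Basal species (no prey listed): Dwarf Alder.
Count: 1.

1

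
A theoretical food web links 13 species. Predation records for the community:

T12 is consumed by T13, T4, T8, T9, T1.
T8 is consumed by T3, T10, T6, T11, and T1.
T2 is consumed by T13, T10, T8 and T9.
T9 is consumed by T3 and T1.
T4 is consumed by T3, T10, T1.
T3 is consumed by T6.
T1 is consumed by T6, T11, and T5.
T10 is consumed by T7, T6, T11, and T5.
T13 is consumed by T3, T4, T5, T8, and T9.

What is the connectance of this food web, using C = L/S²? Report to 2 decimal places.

The web has S = 13 species and L = 32 feeding links.
C = L / S² = 32 / 169 = 0.1893 ≈ 0.19.

C = 0.19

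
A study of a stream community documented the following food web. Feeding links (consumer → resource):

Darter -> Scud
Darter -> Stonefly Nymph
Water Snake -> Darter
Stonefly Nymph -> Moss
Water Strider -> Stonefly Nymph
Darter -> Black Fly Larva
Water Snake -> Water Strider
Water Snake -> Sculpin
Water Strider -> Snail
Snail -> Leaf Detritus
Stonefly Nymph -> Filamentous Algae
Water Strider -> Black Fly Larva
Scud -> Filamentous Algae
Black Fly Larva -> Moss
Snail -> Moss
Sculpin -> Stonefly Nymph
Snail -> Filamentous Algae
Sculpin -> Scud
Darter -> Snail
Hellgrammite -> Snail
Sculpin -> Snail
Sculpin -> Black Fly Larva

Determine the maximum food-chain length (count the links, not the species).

One longest chain: Filamentous Algae → Stonefly Nymph → Water Strider → Water Snake.
It has 4 species and 3 links.

3 links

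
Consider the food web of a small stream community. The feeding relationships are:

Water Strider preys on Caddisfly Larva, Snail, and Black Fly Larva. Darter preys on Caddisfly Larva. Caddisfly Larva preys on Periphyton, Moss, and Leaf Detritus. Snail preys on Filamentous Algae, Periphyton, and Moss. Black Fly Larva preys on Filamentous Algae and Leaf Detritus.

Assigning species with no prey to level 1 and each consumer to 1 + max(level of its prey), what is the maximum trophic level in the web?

Basal resources (level 1): Filamentous Algae, Leaf Detritus, Moss, Periphyton.
Filamentous Algae → Black Fly Larva → Water Strider gives Water Strider level 3.
No species has a prey at level 3, so no species reaches level 4.

3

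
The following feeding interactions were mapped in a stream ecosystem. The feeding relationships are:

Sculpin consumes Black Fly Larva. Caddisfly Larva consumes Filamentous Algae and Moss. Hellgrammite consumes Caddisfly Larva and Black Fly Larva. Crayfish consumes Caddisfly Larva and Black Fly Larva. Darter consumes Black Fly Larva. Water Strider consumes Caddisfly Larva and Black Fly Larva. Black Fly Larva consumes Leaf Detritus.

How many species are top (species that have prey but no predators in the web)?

5

Top species (has prey, but nothing eats it): Sculpin, Water Strider, Darter, Hellgrammite, Crayfish.
Count: 5.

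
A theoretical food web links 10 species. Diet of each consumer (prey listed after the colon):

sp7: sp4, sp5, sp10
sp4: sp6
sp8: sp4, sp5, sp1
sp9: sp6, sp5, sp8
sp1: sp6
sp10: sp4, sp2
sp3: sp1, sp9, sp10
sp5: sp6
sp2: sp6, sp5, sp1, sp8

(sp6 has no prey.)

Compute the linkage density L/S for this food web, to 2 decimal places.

L/S = 2.10

There are L = 21 links among S = 10 species.
L/S = 21/10 = 2.1000 ≈ 2.10.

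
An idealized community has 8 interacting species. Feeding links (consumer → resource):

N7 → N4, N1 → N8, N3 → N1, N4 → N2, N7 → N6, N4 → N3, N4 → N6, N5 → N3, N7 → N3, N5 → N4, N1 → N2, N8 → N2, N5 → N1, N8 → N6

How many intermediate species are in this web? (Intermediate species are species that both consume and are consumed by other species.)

4

Intermediate species (has both prey and predators): N8, N1, N3, N4.
Count: 4.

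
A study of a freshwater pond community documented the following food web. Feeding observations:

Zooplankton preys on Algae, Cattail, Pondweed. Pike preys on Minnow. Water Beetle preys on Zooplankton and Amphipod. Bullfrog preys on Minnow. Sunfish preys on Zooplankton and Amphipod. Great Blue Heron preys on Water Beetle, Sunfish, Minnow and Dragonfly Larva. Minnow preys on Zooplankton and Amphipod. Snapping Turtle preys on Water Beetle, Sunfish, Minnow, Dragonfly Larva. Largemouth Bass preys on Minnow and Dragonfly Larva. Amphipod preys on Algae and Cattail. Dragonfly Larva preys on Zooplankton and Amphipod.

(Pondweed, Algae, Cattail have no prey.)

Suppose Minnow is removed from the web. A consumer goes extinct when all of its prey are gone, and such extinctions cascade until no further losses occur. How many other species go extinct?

2

Remove Minnow.
Round 1: Pike (all prey gone), Bullfrog (all prey gone) → extinct.
No further losses. Total secondary extinctions: 2.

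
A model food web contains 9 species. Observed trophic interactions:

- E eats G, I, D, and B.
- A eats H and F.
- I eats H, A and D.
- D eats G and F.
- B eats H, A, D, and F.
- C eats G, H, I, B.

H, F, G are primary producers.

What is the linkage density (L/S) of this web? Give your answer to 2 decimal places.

There are L = 19 links among S = 9 species.
L/S = 19/9 = 2.1111 ≈ 2.11.

L/S = 2.11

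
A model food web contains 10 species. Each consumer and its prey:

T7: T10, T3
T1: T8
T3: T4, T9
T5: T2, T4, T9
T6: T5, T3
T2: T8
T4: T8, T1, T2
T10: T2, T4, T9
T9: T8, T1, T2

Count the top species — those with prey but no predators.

Top species (has prey, but nothing eats it): T7, T6.
Count: 2.

2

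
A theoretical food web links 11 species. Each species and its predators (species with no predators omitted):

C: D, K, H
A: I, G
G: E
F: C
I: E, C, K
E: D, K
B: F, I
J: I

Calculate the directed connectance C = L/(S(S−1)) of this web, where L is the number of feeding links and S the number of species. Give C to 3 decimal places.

C = 0.136

The web has S = 11 species and L = 15 feeding links.
C = L / (S(S−1)) = 15 / 110 = 0.1364 ≈ 0.136.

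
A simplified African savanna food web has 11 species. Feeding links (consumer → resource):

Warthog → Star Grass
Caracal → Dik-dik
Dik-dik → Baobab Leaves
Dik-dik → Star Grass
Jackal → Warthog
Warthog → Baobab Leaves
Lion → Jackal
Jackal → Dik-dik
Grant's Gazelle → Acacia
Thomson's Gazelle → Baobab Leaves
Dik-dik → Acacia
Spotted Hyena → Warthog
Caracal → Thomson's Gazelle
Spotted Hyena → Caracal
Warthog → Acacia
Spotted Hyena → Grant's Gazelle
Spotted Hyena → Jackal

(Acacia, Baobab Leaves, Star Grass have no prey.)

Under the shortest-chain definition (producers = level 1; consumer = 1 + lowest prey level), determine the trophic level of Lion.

Acacia is a producer → level 1.
Warthog eats Acacia → level 2.
Jackal eats Warthog → level 3.
Lion eats Jackal → level 4.
No prey of Lion is below level 3, so 4 is the minimum.

Trophic level 4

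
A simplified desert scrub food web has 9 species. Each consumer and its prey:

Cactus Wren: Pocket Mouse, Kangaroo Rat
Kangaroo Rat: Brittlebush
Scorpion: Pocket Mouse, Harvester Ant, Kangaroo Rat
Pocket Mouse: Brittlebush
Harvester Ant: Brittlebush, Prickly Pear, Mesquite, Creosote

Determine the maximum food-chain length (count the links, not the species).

2 links

One longest chain: Brittlebush → Pocket Mouse → Scorpion.
It has 3 species and 2 links.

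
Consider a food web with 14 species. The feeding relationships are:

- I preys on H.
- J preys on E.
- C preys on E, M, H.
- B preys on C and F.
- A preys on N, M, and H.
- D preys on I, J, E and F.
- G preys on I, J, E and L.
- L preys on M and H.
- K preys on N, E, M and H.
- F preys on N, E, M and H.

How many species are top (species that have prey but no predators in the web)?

Top species (has prey, but nothing eats it): K, A, B, G, D.
Count: 5.

5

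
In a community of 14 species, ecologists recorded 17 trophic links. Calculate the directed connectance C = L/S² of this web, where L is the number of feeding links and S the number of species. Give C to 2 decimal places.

The web has S = 14 species and L = 17 feeding links.
C = L / S² = 17 / 196 = 0.0867 ≈ 0.09.

C = 0.09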